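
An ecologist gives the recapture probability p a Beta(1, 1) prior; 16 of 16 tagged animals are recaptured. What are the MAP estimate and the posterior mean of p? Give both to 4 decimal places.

Posterior: Beta(1+16, 1+0) = Beta(17, 1).
Since β = 1 ≤ 1 and α > 1, the Beta density is monotone increasing on [0,1]; the mode is at 1.
Mean = 17/(17+1) = 0.9444.

p_MAP = 1.0000, E[p|data] = 0.9444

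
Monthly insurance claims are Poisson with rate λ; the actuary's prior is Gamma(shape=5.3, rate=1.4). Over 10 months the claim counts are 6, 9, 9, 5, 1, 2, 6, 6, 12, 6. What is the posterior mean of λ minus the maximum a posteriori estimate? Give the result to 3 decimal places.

0.088

Σ counts = 62. Posterior: Gamma(shape = 5.3+62 = 67.3, rate = 1.4+10 = 11.4).
Mode = (α−1)/β = 66.3/11.4 = 5.816.
Mean = α/β = 67.3/11.4 = 5.904.
Difference = 5.904 − 5.816 = 0.088.
Mean > mode: the posterior has a right tail.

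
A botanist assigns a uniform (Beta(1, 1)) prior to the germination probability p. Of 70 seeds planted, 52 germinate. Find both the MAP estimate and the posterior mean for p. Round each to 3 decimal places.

Posterior: Beta(1+52, 1+18) = Beta(53, 19).
Mode = (53−1)/(53+19−2) = 52/70 = 0.743.
Mean = 53/(53+19) = 53/72 = 0.736.
The posterior is left-skewed, so the mode exceeds the mean.

MAP: 0.743. Posterior mean: 0.736.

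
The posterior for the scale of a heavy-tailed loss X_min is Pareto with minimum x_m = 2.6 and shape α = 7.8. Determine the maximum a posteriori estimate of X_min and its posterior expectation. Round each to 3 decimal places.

The Pareto density is strictly decreasing on [x_m, ∞), so the mode is x_m = 2.600.
Mean = α·x_m/(α−1) = 7.8·2.6/6.8 = 2.982.

MAP: 2.600. Posterior mean: 2.982.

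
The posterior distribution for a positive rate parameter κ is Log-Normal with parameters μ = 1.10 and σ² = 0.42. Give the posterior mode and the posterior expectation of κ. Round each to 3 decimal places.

MAP = 1.974, posterior mean = 3.706

Mode = exp(μ − σ²) = exp(0.68) = 1.974.
Mean = exp(μ + σ²/2) = exp(1.310) = 3.706.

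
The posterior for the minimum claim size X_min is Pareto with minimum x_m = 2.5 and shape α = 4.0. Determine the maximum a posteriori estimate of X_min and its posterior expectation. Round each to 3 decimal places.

maximum a posteriori estimate = 2.500, posterior expectation = 3.333

The Pareto density is strictly decreasing on [x_m, ∞), so the mode is x_m = 2.500.
Mean = α·x_m/(α−1) = 4.0·2.5/3.0 = 3.333.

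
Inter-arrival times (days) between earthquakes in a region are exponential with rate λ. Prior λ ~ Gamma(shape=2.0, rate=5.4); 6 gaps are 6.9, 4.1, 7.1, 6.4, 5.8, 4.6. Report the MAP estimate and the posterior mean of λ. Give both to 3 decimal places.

Σ times = 34.9. Posterior: Gamma(shape = 2.0+6 = 8.0, rate = 5.4+34.9 = 40.3).
Mode = (α−1)/β = 7.0/40.3 = 0.174.
Mean = α/β = 8.0/40.3 = 0.199.

λ_MAP = 0.174, E[λ|data] = 0.199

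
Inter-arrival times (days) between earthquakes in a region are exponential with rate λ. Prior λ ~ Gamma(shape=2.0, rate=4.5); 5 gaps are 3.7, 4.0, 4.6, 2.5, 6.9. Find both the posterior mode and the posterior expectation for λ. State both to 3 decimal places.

Σ times = 21.7. Posterior: Gamma(shape = 2.0+5 = 7.0, rate = 4.5+21.7 = 26.2).
Mode = (α−1)/β = 6.0/26.2 = 0.229.
Mean = α/β = 7.0/26.2 = 0.267.
The posterior is right-skewed, so the mean exceeds the mode.

posterior mode = 0.229, posterior expectation = 0.267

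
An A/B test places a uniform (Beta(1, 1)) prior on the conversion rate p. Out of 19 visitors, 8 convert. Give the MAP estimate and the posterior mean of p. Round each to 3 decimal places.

Posterior: Beta(1+8, 1+11) = Beta(9, 12).
Mode = (9−1)/(9+12−2) = 8/19 = 0.421.
With a flat prior the MAP equals the MLE, 8/19.
Mean = 9/(9+12) = 9/21 = 0.429.
The mean is pulled above the mode by the posterior's right skew.

MAP: 0.421. Posterior mean: 0.429.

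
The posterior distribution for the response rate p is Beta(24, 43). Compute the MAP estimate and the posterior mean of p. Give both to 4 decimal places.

Mode = (24−1)/(24+43−2) = 23/65 = 0.3538.
Mean = 24/(24+43) = 24/67 = 0.3582.

MAP: 0.3538. Posterior mean: 0.3582.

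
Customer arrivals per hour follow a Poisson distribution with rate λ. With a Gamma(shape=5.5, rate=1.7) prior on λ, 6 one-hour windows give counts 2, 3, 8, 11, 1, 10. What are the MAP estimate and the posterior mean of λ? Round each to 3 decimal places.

MAP estimate = 5.130, posterior mean = 5.260

Σ counts = 35. Posterior: Gamma(shape = 5.5+35 = 40.5, rate = 1.7+6 = 7.7).
Mode = (α−1)/β = 39.5/7.7 = 5.130.
Mean = α/β = 40.5/7.7 = 5.260.
Mean > mode: the posterior has a right tail.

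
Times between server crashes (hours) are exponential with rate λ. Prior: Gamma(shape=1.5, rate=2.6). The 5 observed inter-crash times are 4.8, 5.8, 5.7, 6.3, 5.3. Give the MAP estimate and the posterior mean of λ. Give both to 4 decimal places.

MAP: 0.1803. Posterior mean: 0.2131.

Σ times = 27.9. Posterior: Gamma(shape = 1.5+5 = 6.5, rate = 2.6+27.9 = 30.5).
Mode = (α−1)/β = 5.5/30.5 = 0.1803.
Mean = α/β = 6.5/30.5 = 0.2131.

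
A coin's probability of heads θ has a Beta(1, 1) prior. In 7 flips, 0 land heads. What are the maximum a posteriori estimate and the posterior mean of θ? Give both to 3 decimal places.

Posterior: Beta(1+0, 1+7) = Beta(1, 8).
Since α = 1 ≤ 1 and β > 1, the Beta density is monotone decreasing on [0,1]; the mode is at 0.
Mean = 1/(1+8) = 0.111.
The mean is pulled above the mode by the posterior's right skew.

MAP = 0.000, posterior mean = 0.111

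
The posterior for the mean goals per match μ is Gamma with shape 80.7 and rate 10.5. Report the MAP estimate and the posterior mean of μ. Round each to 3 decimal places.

Mode = (α−1)/β = 79.7/10.5 = 7.590.
Mean = α/β = 80.7/10.5 = 7.686.

MAP: 7.590. Posterior mean: 7.686.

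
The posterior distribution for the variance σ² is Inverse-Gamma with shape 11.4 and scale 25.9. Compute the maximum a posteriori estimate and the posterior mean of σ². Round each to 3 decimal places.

Mode = β/(α+1) = 25.9/12.4 = 2.089.
Mean = β/(α−1) = 25.9/10.4 = 2.490.

maximum a posteriori estimate = 2.089, posterior mean = 2.490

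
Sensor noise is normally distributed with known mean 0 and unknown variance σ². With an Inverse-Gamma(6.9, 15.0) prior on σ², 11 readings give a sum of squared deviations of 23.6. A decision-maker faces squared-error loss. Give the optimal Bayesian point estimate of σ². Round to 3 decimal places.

Posterior: Inverse-Gamma(shape = 6.9+11/2 = 12.4, scale = 15.0+23.6/2 = 26.8).
Mode = β/(α+1) = 26.8/13.4 = 2.000.
Mean = β/(α−1) = 26.8/11.4 = 2.351.
Squared-error loss ⇒ the optimal estimator is the posterior mean.

2.351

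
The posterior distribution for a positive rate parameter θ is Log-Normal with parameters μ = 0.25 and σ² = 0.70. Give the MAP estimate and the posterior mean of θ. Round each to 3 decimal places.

Mode = exp(μ − σ²) = exp(-0.45) = 0.638.
Mean = exp(μ + σ²/2) = exp(0.600) = 1.822.

θ_MAP = 0.638, E[θ|data] = 1.822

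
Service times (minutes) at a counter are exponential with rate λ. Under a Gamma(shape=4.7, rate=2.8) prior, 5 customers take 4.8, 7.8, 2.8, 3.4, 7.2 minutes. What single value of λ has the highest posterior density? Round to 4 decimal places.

Σ times = 26.0. Posterior: Gamma(shape = 4.7+5 = 9.7, rate = 2.8+26.0 = 28.8).
Mode = (α−1)/β = 8.7/28.8 = 0.3021.
Mean = α/β = 9.7/28.8 = 0.3368.
This is the posterior mode — the MAP estimate.

0.3021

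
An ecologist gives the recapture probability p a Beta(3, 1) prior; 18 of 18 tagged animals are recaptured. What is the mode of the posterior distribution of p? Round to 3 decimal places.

1.000

Posterior: Beta(3+18, 1+0) = Beta(21, 1).
Since β = 1 ≤ 1 and α > 1, the Beta density is monotone increasing on [0,1]; the mode is at 1.
Mean = 21/(21+1) = 0.955.
This is the posterior mode — the MAP estimate.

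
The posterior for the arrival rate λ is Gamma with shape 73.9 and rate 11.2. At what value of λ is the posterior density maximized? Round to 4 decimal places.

6.5089

Mode = (α−1)/β = 72.9/11.2 = 6.5089.
Mean = α/β = 73.9/11.2 = 6.5982.
This is the posterior mode — the MAP estimate.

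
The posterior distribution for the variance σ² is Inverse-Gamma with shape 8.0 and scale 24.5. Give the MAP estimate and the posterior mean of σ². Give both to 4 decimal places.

Mode = β/(α+1) = 24.5/9.0 = 2.7222.
Mean = β/(α−1) = 24.5/7.0 = 3.5000.

MAP estimate = 2.7222, posterior mean = 3.5000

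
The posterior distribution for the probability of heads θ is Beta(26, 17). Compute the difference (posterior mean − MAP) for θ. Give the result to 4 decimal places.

Mode = (26−1)/(26+17−2) = 25/41 = 0.6098.
Mean = 26/(26+17) = 26/43 = 0.6047.
Difference = 0.6047 − 0.6098 = -0.0051.
Mode > mean: the posterior has a left tail.

-0.0051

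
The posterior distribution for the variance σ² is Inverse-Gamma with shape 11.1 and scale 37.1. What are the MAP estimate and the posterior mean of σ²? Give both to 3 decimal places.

σ²_MAP = 3.066, E[σ²|data] = 3.673

Mode = β/(α+1) = 37.1/12.1 = 3.066.
Mean = β/(α−1) = 37.1/10.1 = 3.673.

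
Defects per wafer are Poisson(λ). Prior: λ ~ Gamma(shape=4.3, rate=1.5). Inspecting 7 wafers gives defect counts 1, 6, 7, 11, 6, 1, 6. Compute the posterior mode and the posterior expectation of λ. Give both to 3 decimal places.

Σ counts = 38. Posterior: Gamma(shape = 4.3+38 = 42.3, rate = 1.5+7 = 8.5).
Mode = (α−1)/β = 41.3/8.5 = 4.859.
Mean = α/β = 42.3/8.5 = 4.976.
Right-skewed posterior ⇒ mode < mean.

λ_MAP = 4.859, E[λ|data] = 4.976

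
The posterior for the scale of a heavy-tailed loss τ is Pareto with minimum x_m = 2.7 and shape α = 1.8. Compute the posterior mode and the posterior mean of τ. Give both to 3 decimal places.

The Pareto density is strictly decreasing on [x_m, ∞), so the mode is x_m = 2.700.
Mean = α·x_m/(α−1) = 1.8·2.7/0.8 = 6.075.
The posterior is right-skewed, so the mean exceeds the mode.

MAP: 2.700. Posterior mean: 6.075.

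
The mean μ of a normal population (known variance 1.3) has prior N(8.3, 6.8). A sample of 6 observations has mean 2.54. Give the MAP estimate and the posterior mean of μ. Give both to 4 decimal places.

MAP estimate = 2.7179, posterior mean = 2.7179

Posterior for μ is Normal. Precision-weighted mean: (1/6.8·8.3 + 6/1.3·2.54) / (1/6.8 + 6/1.3) = 2.7179.
A Normal posterior is symmetric, so mode = mean.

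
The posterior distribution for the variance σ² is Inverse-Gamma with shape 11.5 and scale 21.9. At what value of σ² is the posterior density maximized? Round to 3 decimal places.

Mode = β/(α+1) = 21.9/12.5 = 1.752.
Mean = β/(α−1) = 21.9/10.5 = 2.086.
This is the posterior mode — the MAP estimate.

1.752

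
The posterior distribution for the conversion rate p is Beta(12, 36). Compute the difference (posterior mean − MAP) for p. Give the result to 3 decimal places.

Mode = (12−1)/(12+36−2) = 11/46 = 0.239.
Mean = 12/(12+36) = 12/48 = 0.250.
Difference = 0.250 − 0.239 = 0.011.
The mean is pulled above the mode by the posterior's right skew.

0.011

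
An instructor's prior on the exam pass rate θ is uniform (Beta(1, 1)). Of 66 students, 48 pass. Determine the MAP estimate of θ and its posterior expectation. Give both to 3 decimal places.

Posterior: Beta(1+48, 1+18) = Beta(49, 19).
Mode = (49−1)/(49+19−2) = 48/66 = 0.727.
With a flat prior the MAP equals the MLE, 48/66.
Mean = 49/(49+19) = 49/68 = 0.721.

MAP: 0.727. Posterior mean: 0.721.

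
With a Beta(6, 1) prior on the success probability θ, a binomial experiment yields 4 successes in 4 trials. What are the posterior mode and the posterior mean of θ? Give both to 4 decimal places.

Posterior: Beta(6+4, 1+0) = Beta(10, 1).
Since β = 1 ≤ 1 and α > 1, the Beta density is monotone increasing on [0,1]; the mode is at 1.
Mean = 10/(10+1) = 0.9091.

θ_MAP = 1.0000, E[θ|data] = 0.9091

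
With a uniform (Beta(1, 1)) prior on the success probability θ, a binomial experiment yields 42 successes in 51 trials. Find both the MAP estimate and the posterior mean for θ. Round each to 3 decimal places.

Posterior: Beta(1+42, 1+9) = Beta(43, 10).
Mode = (43−1)/(43+10−2) = 42/51 = 0.824.
With a flat prior the MAP equals the MLE, 42/51.
Mean = 43/(43+10) = 43/53 = 0.811.
Left-skewed posterior ⇒ mean < mode.

MAP = 0.824, posterior mean = 0.811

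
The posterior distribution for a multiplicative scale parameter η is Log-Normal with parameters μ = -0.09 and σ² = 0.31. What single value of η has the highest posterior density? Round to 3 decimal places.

0.670

Mode = exp(μ − σ²) = exp(-0.40) = 0.670.
Mean = exp(μ + σ²/2) = exp(0.065) = 1.067.
This is the posterior mode — the MAP estimate.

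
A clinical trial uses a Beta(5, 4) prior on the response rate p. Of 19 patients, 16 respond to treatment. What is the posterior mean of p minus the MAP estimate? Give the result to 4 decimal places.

Posterior: Beta(5+16, 4+3) = Beta(21, 7).
Mode = (21−1)/(21+7−2) = 20/26 = 0.7692.
Mean = 21/(21+7) = 21/28 = 0.7500.
Difference = 0.7500 − 0.7692 = -0.0192.

-0.0192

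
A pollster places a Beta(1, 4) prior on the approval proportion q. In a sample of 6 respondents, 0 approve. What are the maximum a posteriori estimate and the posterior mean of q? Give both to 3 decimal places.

Posterior: Beta(1+0, 4+6) = Beta(1, 10).
Since α = 1 ≤ 1 and β > 1, the Beta density is monotone decreasing on [0,1]; the mode is at 0.
Mean = 1/(1+10) = 0.091.

MAP = 0.000; posterior mean = 0.091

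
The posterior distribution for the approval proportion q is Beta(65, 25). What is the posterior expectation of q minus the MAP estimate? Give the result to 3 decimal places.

-0.005

Mode = (65−1)/(65+25−2) = 64/88 = 0.727.
Mean = 65/(65+25) = 65/90 = 0.722.
Difference = 0.722 − 0.727 = -0.005.
Left-skewed posterior ⇒ mean < mode.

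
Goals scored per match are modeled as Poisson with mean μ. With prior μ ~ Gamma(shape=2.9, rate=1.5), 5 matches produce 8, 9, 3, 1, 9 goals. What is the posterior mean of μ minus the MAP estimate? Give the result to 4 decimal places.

Σ counts = 30. Posterior: Gamma(shape = 2.9+30 = 32.9, rate = 1.5+5 = 6.5).
Mode = (α−1)/β = 31.9/6.5 = 4.9077.
Mean = α/β = 32.9/6.5 = 5.0615.
Difference = 5.0615 − 4.9077 = 0.1538.

0.1538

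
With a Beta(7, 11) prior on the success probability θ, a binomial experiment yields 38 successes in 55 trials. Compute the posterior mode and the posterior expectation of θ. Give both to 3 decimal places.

posterior mode = 0.620, posterior expectation = 0.616

Posterior: Beta(7+38, 11+17) = Beta(45, 28).
Mode = (45−1)/(45+28−2) = 44/71 = 0.620.
Mean = 45/(45+28) = 45/73 = 0.616.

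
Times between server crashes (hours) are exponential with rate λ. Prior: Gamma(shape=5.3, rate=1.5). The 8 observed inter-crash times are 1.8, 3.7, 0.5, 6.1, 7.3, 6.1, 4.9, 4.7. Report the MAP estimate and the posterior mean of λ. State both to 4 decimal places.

MAP = 0.3361, posterior mean = 0.3634

Σ times = 35.1. Posterior: Gamma(shape = 5.3+8 = 13.3, rate = 1.5+35.1 = 36.6).
Mode = (α−1)/β = 12.3/36.6 = 0.3361.
Mean = α/β = 13.3/36.6 = 0.3634.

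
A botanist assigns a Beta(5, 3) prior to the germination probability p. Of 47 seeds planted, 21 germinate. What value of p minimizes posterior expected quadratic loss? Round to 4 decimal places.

0.4727

Posterior: Beta(5+21, 3+26) = Beta(26, 29).
Mode = (26−1)/(26+29−2) = 25/53 = 0.4717.
Mean = 26/(26+29) = 26/55 = 0.4727.
Quadratic loss ⇒ the optimal estimator is the posterior mean.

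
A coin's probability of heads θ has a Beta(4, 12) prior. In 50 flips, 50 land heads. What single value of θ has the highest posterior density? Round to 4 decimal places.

0.8281

Posterior: Beta(4+50, 12+0) = Beta(54, 12).
Mode = (54−1)/(54+12−2) = 53/64 = 0.8281.
Mean = 54/(54+12) = 54/66 = 0.8182.
This is the posterior mode — the MAP estimate.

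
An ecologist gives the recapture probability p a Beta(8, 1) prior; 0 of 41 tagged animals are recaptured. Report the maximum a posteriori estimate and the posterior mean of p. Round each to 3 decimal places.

Posterior: Beta(8+0, 1+41) = Beta(8, 42).
Mode = (8−1)/(8+42−2) = 7/48 = 0.146.
Mean = 8/(8+42) = 8/50 = 0.160.
The mean is pulled above the mode by the posterior's right skew.

MAP = 0.146; posterior mean = 0.160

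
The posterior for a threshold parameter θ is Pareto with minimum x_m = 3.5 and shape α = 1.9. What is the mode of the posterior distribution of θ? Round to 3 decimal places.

3.500

The Pareto density is strictly decreasing on [x_m, ∞), so the mode is x_m = 3.500.
Mean = α·x_m/(α−1) = 1.9·3.5/0.9 = 7.389.
This is the posterior mode — the MAP estimate.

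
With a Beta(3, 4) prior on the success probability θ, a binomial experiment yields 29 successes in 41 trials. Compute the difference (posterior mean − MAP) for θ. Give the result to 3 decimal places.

-0.007

Posterior: Beta(3+29, 4+12) = Beta(32, 16).
Mode = (32−1)/(32+16−2) = 31/46 = 0.674.
Mean = 32/(32+16) = 32/48 = 0.667.
Difference = 0.667 − 0.674 = -0.007.
Mode > mean: the posterior has a left tail.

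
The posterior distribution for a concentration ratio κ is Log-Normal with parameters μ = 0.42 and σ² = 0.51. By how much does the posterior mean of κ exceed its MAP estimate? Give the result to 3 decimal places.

1.050

Mode = exp(μ − σ²) = exp(-0.09) = 0.914.
Mean = exp(μ + σ²/2) = exp(0.675) = 1.964.
Difference = 1.964 − 0.914 = 1.050.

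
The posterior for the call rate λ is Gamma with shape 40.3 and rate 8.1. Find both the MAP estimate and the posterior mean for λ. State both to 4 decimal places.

Mode = (α−1)/β = 39.3/8.1 = 4.8519.
Mean = α/β = 40.3/8.1 = 4.9753.

λ_MAP = 4.8519, E[λ|data] = 4.9753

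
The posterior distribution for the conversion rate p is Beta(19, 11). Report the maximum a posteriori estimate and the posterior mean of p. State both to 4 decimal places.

MAP: 0.6429. Posterior mean: 0.6333.

Mode = (19−1)/(19+11−2) = 18/28 = 0.6429.
Mean = 19/(19+11) = 19/30 = 0.6333.
The mean is pulled below the mode by the posterior's left skew.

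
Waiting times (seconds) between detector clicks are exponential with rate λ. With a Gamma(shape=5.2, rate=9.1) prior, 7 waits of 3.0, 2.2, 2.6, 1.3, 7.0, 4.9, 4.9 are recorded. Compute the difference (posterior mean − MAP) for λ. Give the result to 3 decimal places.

Σ times = 25.9. Posterior: Gamma(shape = 5.2+7 = 12.2, rate = 9.1+25.9 = 35.0).
Mode = (α−1)/β = 11.2/35.0 = 0.320.
Mean = α/β = 12.2/35.0 = 0.349.
Difference = 0.349 − 0.320 = 0.029.
Right-skewed posterior ⇒ mode < mean.

0.029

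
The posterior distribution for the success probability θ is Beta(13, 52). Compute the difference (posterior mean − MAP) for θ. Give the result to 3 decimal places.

Mode = (13−1)/(13+52−2) = 12/63 = 0.190.
Mean = 13/(13+52) = 13/65 = 0.200.
Difference = 0.200 − 0.190 = 0.010.
Mean > mode: the posterior has a right tail.

0.010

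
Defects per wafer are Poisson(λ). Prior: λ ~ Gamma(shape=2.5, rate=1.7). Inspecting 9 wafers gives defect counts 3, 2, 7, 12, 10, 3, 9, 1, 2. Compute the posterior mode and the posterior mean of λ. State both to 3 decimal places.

Σ counts = 49. Posterior: Gamma(shape = 2.5+49 = 51.5, rate = 1.7+9 = 10.7).
Mode = (α−1)/β = 50.5/10.7 = 4.720.
Mean = α/β = 51.5/10.7 = 4.813.
The mean is pulled above the mode by the posterior's right skew.

posterior mode = 4.720, posterior mean = 4.813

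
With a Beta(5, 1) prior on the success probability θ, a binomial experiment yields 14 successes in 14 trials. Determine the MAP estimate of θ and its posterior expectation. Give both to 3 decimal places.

Posterior: Beta(5+14, 1+0) = Beta(19, 1).
Since β = 1 ≤ 1 and α > 1, the Beta density is monotone increasing on [0,1]; the mode is at 1.
Mean = 19/(19+1) = 0.950.
Left-skewed posterior ⇒ mean < mode.

MAP = 1.000; posterior mean = 0.950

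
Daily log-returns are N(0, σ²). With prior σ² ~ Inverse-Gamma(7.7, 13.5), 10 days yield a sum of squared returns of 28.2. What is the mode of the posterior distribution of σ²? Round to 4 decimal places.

Posterior: Inverse-Gamma(shape = 7.7+10/2 = 12.7, scale = 13.5+28.2/2 = 27.6).
Mode = β/(α+1) = 27.6/13.7 = 2.0146.
Mean = β/(α−1) = 27.6/11.7 = 2.3590.
This is the posterior mode — the MAP estimate.

2.0146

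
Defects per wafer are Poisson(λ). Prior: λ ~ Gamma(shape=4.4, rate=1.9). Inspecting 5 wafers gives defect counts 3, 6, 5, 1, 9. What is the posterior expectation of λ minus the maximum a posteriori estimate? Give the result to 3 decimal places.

Σ counts = 24. Posterior: Gamma(shape = 4.4+24 = 28.4, rate = 1.9+5 = 6.9).
Mode = (α−1)/β = 27.4/6.9 = 3.971.
Mean = α/β = 28.4/6.9 = 4.116.
Difference = 4.116 − 3.971 = 0.145.
The mean is pulled above the mode by the posterior's right skew.

0.145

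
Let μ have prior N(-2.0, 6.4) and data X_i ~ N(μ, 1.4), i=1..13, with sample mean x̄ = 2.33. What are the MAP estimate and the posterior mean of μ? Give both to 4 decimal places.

Posterior for μ is Normal. Precision-weighted mean: (1/6.4·-2.0 + 13/1.4·2.33) / (1/6.4 + 13/1.4) = 2.2583.
A Normal posterior is symmetric, so mode = mean.

μ_MAP = 2.2583, E[μ|data] = 2.2583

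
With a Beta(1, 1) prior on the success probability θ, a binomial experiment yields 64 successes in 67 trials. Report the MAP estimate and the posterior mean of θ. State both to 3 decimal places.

MAP estimate = 0.955, posterior mean = 0.942

Posterior: Beta(1+64, 1+3) = Beta(65, 4).
Mode = (65−1)/(65+4−2) = 64/67 = 0.955.
With a flat prior the MAP equals the MLE, 64/67.
Mean = 65/(65+4) = 65/69 = 0.942.
Mode > mean: the posterior has a left tail.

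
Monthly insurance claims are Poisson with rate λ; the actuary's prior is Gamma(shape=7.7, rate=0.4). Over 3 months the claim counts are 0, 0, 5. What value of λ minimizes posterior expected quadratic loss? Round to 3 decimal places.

3.735

Σ counts = 5. Posterior: Gamma(shape = 7.7+5 = 12.7, rate = 0.4+3 = 3.4).
Mode = (α−1)/β = 11.7/3.4 = 3.441.
Mean = α/β = 12.7/3.4 = 3.735.
Quadratic loss ⇒ the optimal estimator is the posterior mean.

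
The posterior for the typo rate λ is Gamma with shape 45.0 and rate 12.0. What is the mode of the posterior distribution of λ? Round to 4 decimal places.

Mode = (α−1)/β = 44.0/12.0 = 3.6667.
Mean = α/β = 45.0/12.0 = 3.7500.
This is the posterior mode — the MAP estimate.

3.6667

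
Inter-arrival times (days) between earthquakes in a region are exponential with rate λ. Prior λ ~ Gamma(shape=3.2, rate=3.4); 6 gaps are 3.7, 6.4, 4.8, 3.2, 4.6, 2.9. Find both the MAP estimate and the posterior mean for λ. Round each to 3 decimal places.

MAP: 0.283. Posterior mean: 0.317.

Σ times = 25.6. Posterior: Gamma(shape = 3.2+6 = 9.2, rate = 3.4+25.6 = 29.0).
Mode = (α−1)/β = 8.2/29.0 = 0.283.
Mean = α/β = 9.2/29.0 = 0.317.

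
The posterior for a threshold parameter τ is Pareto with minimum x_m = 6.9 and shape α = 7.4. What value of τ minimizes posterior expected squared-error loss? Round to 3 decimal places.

7.978

The Pareto density is strictly decreasing on [x_m, ∞), so the mode is x_m = 6.900.
Mean = α·x_m/(α−1) = 7.4·6.9/6.4 = 7.978.
Squared-error loss ⇒ the optimal estimator is the posterior mean.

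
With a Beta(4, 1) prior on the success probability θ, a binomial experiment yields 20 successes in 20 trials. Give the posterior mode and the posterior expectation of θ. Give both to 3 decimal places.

Posterior: Beta(4+20, 1+0) = Beta(24, 1).
Since β = 1 ≤ 1 and α > 1, the Beta density is monotone increasing on [0,1]; the mode is at 1.
Mean = 24/(24+1) = 0.960.
The posterior is left-skewed, so the mode exceeds the mean.

MAP = 1.000, posterior mean = 0.960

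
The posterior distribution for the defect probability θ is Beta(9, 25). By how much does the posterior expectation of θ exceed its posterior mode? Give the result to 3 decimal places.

Mode = (9−1)/(9+25−2) = 8/32 = 0.250.
Mean = 9/(9+25) = 9/34 = 0.265.
Difference = 0.265 − 0.250 = 0.015.
The mean is pulled above the mode by the posterior's right skew.

0.015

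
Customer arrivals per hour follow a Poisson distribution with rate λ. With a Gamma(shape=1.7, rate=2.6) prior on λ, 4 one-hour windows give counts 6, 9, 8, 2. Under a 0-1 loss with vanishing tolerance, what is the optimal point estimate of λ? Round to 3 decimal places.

Σ counts = 25. Posterior: Gamma(shape = 1.7+25 = 26.7, rate = 2.6+4 = 6.6).
Mode = (α−1)/β = 25.7/6.6 = 3.894.
Mean = α/β = 26.7/6.6 = 4.045.
This is the posterior mode — the MAP estimate.

3.894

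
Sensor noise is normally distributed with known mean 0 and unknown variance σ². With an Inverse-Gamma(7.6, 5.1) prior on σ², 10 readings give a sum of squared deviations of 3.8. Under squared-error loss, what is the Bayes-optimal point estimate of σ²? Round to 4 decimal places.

Posterior: Inverse-Gamma(shape = 7.6+10/2 = 12.6, scale = 5.1+3.8/2 = 7.0).
Mode = β/(α+1) = 7.0/13.6 = 0.5147.
Mean = β/(α−1) = 7.0/11.6 = 0.6034.
Squared-error loss ⇒ the optimal estimator is the posterior mean.

0.6034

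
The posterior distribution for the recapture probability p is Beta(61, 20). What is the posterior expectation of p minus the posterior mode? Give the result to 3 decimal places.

Mode = (61−1)/(61+20−2) = 60/79 = 0.759.
Mean = 61/(61+20) = 61/81 = 0.753.
Difference = 0.753 − 0.759 = -0.006.
The posterior is left-skewed, so the mode exceeds the mean.

-0.006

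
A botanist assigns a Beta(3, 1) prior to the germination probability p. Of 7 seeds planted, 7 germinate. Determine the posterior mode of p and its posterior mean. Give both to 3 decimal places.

posterior mode = 1.000, posterior mean = 0.909

Posterior: Beta(3+7, 1+0) = Beta(10, 1).
Since β = 1 ≤ 1 and α > 1, the Beta density is monotone increasing on [0,1]; the mode is at 1.
Mean = 10/(10+1) = 0.909.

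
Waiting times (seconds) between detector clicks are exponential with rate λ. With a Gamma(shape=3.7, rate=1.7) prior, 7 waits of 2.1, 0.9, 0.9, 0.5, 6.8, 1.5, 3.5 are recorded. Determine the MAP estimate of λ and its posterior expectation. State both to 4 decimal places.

Σ times = 16.2. Posterior: Gamma(shape = 3.7+7 = 10.7, rate = 1.7+16.2 = 17.9).
Mode = (α−1)/β = 9.7/17.9 = 0.5419.
Mean = α/β = 10.7/17.9 = 0.5978.

λ_MAP = 0.5419, E[λ|data] = 0.5978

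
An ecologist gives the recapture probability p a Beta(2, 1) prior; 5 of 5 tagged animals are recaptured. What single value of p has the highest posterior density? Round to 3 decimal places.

Posterior: Beta(2+5, 1+0) = Beta(7, 1).
Since β = 1 ≤ 1 and α > 1, the Beta density is monotone increasing on [0,1]; the mode is at 1.
Mean = 7/(7+1) = 0.875.
This is the posterior mode — the MAP estimate.

1.000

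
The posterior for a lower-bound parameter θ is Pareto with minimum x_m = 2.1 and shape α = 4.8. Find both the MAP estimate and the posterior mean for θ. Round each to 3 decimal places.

MAP estimate = 2.100, posterior mean = 2.653

The Pareto density is strictly decreasing on [x_m, ∞), so the mode is x_m = 2.100.
Mean = α·x_m/(α−1) = 4.8·2.1/3.8 = 2.653.
The posterior is right-skewed, so the mean exceeds the mode.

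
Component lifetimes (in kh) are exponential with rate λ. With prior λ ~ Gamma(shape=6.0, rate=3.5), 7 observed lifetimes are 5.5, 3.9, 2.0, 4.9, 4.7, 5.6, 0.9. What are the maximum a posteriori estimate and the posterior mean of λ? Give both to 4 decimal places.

Σ times = 27.5. Posterior: Gamma(shape = 6.0+7 = 13.0, rate = 3.5+27.5 = 31.0).
Mode = (α−1)/β = 12.0/31.0 = 0.3871.
Mean = α/β = 13.0/31.0 = 0.4194.
Mean > mode: the posterior has a right tail.

λ_MAP = 0.3871, E[λ|data] = 0.4194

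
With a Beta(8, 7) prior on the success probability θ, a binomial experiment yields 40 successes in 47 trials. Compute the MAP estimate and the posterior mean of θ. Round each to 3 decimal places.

θ_MAP = 0.783, E[θ|data] = 0.774

Posterior: Beta(8+40, 7+7) = Beta(48, 14).
Mode = (48−1)/(48+14−2) = 47/60 = 0.783.
Mean = 48/(48+14) = 48/62 = 0.774.
The posterior is left-skewed, so the mode exceeds the mean.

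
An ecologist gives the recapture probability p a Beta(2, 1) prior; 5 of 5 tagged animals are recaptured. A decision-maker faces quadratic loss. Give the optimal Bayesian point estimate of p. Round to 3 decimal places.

Posterior: Beta(2+5, 1+0) = Beta(7, 1).
Since β = 1 ≤ 1 and α > 1, the Beta density is monotone increasing on [0,1]; the mode is at 1.
Mean = 7/(7+1) = 0.875.
Quadratic loss ⇒ the optimal estimator is the posterior mean.

0.875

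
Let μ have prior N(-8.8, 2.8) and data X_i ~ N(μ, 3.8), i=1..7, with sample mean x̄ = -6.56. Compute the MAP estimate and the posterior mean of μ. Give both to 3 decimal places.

Posterior for μ is Normal. Precision-weighted mean: (1/2.8·-8.8 + 7/3.8·-6.56) / (1/2.8 + 7/3.8) = -6.924.
A Normal posterior is symmetric, so mode = mean.

MAP = -6.924, posterior mean = -6.924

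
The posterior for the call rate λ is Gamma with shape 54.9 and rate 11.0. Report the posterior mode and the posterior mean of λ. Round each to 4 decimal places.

posterior mode = 4.9000, posterior mean = 4.9909

Mode = (α−1)/β = 53.9/11.0 = 4.9000.
Mean = α/β = 54.9/11.0 = 4.9909.
Right-skewed posterior ⇒ mode < mean.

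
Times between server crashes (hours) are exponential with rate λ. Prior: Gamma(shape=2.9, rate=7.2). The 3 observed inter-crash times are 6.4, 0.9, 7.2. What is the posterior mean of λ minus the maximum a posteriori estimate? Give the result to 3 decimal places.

0.046

Σ times = 14.5. Posterior: Gamma(shape = 2.9+3 = 5.9, rate = 7.2+14.5 = 21.7).
Mode = (α−1)/β = 4.9/21.7 = 0.226.
Mean = α/β = 5.9/21.7 = 0.272.
Difference = 0.272 − 0.226 = 0.046.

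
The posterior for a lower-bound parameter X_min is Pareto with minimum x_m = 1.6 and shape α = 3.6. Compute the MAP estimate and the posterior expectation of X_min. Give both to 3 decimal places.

The Pareto density is strictly decreasing on [x_m, ∞), so the mode is x_m = 1.600.
Mean = α·x_m/(α−1) = 3.6·1.6/2.6 = 2.215.
The posterior is right-skewed, so the mean exceeds the mode.

MAP estimate = 1.600, posterior expectation = 2.215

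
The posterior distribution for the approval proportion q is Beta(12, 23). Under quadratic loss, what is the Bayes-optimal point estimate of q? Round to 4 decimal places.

Mode = (12−1)/(12+23−2) = 11/33 = 0.3333.
Mean = 12/(12+23) = 12/35 = 0.3429.
Quadratic loss ⇒ the optimal estimator is the posterior mean.

0.3429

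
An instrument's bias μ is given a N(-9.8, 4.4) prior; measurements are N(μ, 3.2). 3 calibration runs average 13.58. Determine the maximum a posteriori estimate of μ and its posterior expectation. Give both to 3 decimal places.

Posterior for μ is Normal. Precision-weighted mean: (1/4.4·-9.8 + 3/3.2·13.58) / (1/4.4 + 3/3.2) = 9.018.
A Normal posterior is symmetric, so mode = mean.

MAP = 9.018; posterior mean = 9.018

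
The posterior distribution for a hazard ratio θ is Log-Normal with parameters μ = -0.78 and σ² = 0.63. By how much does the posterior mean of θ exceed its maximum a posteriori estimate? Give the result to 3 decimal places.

0.384

Mode = exp(μ − σ²) = exp(-1.41) = 0.244.
Mean = exp(μ + σ²/2) = exp(-0.465) = 0.628.
Difference = 0.628 − 0.244 = 0.384.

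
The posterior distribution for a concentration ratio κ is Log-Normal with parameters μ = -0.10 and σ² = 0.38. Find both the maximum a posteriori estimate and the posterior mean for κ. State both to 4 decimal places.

MAP: 0.6188. Posterior mean: 1.0942.

Mode = exp(μ − σ²) = exp(-0.48) = 0.6188.
Mean = exp(μ + σ²/2) = exp(0.090) = 1.0942.
Right-skewed posterior ⇒ mode < mean.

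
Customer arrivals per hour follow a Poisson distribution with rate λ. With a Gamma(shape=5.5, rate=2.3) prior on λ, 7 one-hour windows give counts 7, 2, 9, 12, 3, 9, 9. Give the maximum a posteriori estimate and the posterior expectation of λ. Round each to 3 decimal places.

Σ counts = 51. Posterior: Gamma(shape = 5.5+51 = 56.5, rate = 2.3+7 = 9.3).
Mode = (α−1)/β = 55.5/9.3 = 5.968.
Mean = α/β = 56.5/9.3 = 6.075.

MAP = 5.968; posterior mean = 6.075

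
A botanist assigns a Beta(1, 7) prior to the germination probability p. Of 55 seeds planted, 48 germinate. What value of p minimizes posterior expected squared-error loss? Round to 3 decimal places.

0.778

Posterior: Beta(1+48, 7+7) = Beta(49, 14).
Mode = (49−1)/(49+14−2) = 48/61 = 0.787.
Mean = 49/(49+14) = 49/63 = 0.778.
Squared-error loss ⇒ the optimal estimator is the posterior mean.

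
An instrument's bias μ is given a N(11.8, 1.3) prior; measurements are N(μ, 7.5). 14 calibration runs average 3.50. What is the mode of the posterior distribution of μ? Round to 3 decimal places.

5.922

Posterior for μ is Normal. Precision-weighted mean: (1/1.3·11.8 + 14/7.5·3.50) / (1/1.3 + 14/7.5) = 5.922.
A Normal posterior is symmetric, so mode = mean.
This is the posterior mode — the MAP estimate.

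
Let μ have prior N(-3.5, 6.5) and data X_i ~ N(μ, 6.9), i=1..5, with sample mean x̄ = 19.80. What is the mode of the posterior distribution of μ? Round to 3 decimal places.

Posterior for μ is Normal. Precision-weighted mean: (1/6.5·-3.5 + 5/6.9·19.80) / (1/6.5 + 5/6.9) = 15.720.
A Normal posterior is symmetric, so mode = mean.
This is the posterior mode — the MAP estimate.

15.720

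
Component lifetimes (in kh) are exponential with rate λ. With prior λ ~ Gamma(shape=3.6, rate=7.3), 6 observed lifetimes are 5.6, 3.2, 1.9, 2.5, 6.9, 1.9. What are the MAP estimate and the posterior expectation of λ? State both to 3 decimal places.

MAP = 0.294; posterior mean = 0.328

Σ times = 22.0. Posterior: Gamma(shape = 3.6+6 = 9.6, rate = 7.3+22.0 = 29.3).
Mode = (α−1)/β = 8.6/29.3 = 0.294.
Mean = α/β = 9.6/29.3 = 0.328.
Mean > mode: the posterior has a right tail.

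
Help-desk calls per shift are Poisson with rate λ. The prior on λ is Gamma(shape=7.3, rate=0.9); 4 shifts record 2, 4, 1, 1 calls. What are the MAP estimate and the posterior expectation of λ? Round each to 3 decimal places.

MAP estimate = 2.918, posterior expectation = 3.122

Σ counts = 8. Posterior: Gamma(shape = 7.3+8 = 15.3, rate = 0.9+4 = 4.9).
Mode = (α−1)/β = 14.3/4.9 = 2.918.
Mean = α/β = 15.3/4.9 = 3.122.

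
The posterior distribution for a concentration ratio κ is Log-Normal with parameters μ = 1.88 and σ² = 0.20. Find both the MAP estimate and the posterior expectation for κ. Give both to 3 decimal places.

Mode = exp(μ − σ²) = exp(1.68) = 5.366.
Mean = exp(μ + σ²/2) = exp(1.980) = 7.243.

MAP = 5.366; posterior mean = 7.243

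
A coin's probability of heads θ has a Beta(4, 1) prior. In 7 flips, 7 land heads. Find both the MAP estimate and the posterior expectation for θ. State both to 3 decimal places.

Posterior: Beta(4+7, 1+0) = Beta(11, 1).
Since β = 1 ≤ 1 and α > 1, the Beta density is monotone increasing on [0,1]; the mode is at 1.
Mean = 11/(11+1) = 0.917.

MAP = 1.000; posterior mean = 0.917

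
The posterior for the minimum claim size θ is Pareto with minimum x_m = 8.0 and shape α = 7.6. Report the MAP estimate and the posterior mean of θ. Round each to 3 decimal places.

MAP estimate = 8.000, posterior mean = 9.212

The Pareto density is strictly decreasing on [x_m, ∞), so the mode is x_m = 8.000.
Mean = α·x_m/(α−1) = 7.6·8.0/6.6 = 9.212.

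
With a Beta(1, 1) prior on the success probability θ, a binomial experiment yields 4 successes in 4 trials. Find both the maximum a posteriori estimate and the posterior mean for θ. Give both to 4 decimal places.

Posterior: Beta(1+4, 1+0) = Beta(5, 1).
Since β = 1 ≤ 1 and α > 1, the Beta density is monotone increasing on [0,1]; the mode is at 1.
Mean = 5/(5+1) = 0.8333.
Left-skewed posterior ⇒ mean < mode.

MAP = 1.0000; posterior mean = 0.8333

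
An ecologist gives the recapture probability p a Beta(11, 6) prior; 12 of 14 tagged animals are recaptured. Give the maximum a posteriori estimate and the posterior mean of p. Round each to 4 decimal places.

Posterior: Beta(11+12, 6+2) = Beta(23, 8).
Mode = (23−1)/(23+8−2) = 22/29 = 0.7586.
Mean = 23/(23+8) = 23/31 = 0.7419.

MAP = 0.7586, posterior mean = 0.7419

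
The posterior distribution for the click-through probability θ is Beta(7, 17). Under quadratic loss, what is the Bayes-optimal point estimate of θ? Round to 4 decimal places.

0.2917

Mode = (7−1)/(7+17−2) = 6/22 = 0.2727.
Mean = 7/(7+17) = 7/24 = 0.2917.
Quadratic loss ⇒ the optimal estimator is the posterior mean.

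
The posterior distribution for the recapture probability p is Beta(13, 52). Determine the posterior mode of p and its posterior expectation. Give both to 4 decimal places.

MAP: 0.1905. Posterior mean: 0.2000.

Mode = (13−1)/(13+52−2) = 12/63 = 0.1905.
Mean = 13/(13+52) = 13/65 = 0.2000.
The mean is pulled above the mode by the posterior's right skew.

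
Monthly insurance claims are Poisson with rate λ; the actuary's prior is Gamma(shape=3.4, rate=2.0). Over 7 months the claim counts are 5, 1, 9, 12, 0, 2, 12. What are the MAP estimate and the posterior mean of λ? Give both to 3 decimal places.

MAP = 4.822, posterior mean = 4.933

Σ counts = 41. Posterior: Gamma(shape = 3.4+41 = 44.4, rate = 2.0+7 = 9.0).
Mode = (α−1)/β = 43.4/9.0 = 4.822.
Mean = α/β = 44.4/9.0 = 4.933.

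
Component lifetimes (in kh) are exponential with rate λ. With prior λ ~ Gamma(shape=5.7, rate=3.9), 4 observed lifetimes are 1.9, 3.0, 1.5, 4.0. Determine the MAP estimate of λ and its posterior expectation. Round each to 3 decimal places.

Σ times = 10.4. Posterior: Gamma(shape = 5.7+4 = 9.7, rate = 3.9+10.4 = 14.3).
Mode = (α−1)/β = 8.7/14.3 = 0.608.
Mean = α/β = 9.7/14.3 = 0.678.

λ_MAP = 0.608, E[λ|data] = 0.678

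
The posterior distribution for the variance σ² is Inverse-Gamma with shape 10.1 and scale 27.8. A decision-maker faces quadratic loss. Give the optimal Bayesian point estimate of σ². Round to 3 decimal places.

Mode = β/(α+1) = 27.8/11.1 = 2.505.
Mean = β/(α−1) = 27.8/9.1 = 3.055.
Quadratic loss ⇒ the optimal estimator is the posterior mean.

3.055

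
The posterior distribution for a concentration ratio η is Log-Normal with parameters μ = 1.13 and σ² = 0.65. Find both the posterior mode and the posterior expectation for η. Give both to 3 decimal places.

Mode = exp(μ − σ²) = exp(0.48) = 1.616.
Mean = exp(μ + σ²/2) = exp(1.455) = 4.284.
The mean is pulled above the mode by the posterior's right skew.

MAP: 1.616. Posterior mean: 4.284.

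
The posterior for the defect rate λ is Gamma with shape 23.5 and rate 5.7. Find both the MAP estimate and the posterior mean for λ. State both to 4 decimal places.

Mode = (α−1)/β = 22.5/5.7 = 3.9474.
Mean = α/β = 23.5/5.7 = 4.1228.
The mean is pulled above the mode by the posterior's right skew.

MAP estimate = 3.9474, posterior mean = 4.1228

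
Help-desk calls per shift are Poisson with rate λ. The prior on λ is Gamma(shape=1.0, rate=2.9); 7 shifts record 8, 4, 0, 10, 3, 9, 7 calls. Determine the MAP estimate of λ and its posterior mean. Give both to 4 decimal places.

MAP estimate = 4.1414, posterior mean = 4.2424

Σ counts = 41. Posterior: Gamma(shape = 1.0+41 = 42.0, rate = 2.9+7 = 9.9).
Mode = (α−1)/β = 41.0/9.9 = 4.1414.
Mean = α/β = 42.0/9.9 = 4.2424.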